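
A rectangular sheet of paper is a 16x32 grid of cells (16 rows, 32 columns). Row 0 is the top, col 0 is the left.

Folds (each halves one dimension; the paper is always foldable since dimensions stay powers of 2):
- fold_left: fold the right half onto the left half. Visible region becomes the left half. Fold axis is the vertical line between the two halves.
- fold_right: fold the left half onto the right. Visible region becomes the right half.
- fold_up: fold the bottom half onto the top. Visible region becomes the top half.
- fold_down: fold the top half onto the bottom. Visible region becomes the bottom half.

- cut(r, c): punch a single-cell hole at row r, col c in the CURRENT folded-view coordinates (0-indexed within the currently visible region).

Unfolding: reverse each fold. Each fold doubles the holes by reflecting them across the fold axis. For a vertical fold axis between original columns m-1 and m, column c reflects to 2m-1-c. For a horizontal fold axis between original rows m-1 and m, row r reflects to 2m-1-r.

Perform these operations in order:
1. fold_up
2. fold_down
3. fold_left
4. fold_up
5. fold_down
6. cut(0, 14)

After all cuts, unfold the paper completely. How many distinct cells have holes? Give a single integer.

Answer: 32

Derivation:
Op 1 fold_up: fold axis h@8; visible region now rows[0,8) x cols[0,32) = 8x32
Op 2 fold_down: fold axis h@4; visible region now rows[4,8) x cols[0,32) = 4x32
Op 3 fold_left: fold axis v@16; visible region now rows[4,8) x cols[0,16) = 4x16
Op 4 fold_up: fold axis h@6; visible region now rows[4,6) x cols[0,16) = 2x16
Op 5 fold_down: fold axis h@5; visible region now rows[5,6) x cols[0,16) = 1x16
Op 6 cut(0, 14): punch at orig (5,14); cuts so far [(5, 14)]; region rows[5,6) x cols[0,16) = 1x16
Unfold 1 (reflect across h@5): 2 holes -> [(4, 14), (5, 14)]
Unfold 2 (reflect across h@6): 4 holes -> [(4, 14), (5, 14), (6, 14), (7, 14)]
Unfold 3 (reflect across v@16): 8 holes -> [(4, 14), (4, 17), (5, 14), (5, 17), (6, 14), (6, 17), (7, 14), (7, 17)]
Unfold 4 (reflect across h@4): 16 holes -> [(0, 14), (0, 17), (1, 14), (1, 17), (2, 14), (2, 17), (3, 14), (3, 17), (4, 14), (4, 17), (5, 14), (5, 17), (6, 14), (6, 17), (7, 14), (7, 17)]
Unfold 5 (reflect across h@8): 32 holes -> [(0, 14), (0, 17), (1, 14), (1, 17), (2, 14), (2, 17), (3, 14), (3, 17), (4, 14), (4, 17), (5, 14), (5, 17), (6, 14), (6, 17), (7, 14), (7, 17), (8, 14), (8, 17), (9, 14), (9, 17), (10, 14), (10, 17), (11, 14), (11, 17), (12, 14), (12, 17), (13, 14), (13, 17), (14, 14), (14, 17), (15, 14), (15, 17)]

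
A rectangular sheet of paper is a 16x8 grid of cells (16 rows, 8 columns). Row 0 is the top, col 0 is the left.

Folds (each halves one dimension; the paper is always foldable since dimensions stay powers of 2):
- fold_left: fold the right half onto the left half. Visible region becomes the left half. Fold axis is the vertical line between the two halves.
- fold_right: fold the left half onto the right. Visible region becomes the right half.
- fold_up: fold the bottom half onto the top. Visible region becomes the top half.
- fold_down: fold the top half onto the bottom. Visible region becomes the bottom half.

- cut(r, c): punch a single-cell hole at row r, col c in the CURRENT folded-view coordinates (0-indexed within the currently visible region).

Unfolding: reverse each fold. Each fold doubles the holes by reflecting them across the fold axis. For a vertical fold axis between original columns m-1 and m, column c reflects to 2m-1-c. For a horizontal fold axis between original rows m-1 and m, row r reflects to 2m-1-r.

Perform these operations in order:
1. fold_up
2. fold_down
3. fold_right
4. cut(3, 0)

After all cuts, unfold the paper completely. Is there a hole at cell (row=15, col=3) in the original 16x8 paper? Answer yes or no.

Answer: yes

Derivation:
Op 1 fold_up: fold axis h@8; visible region now rows[0,8) x cols[0,8) = 8x8
Op 2 fold_down: fold axis h@4; visible region now rows[4,8) x cols[0,8) = 4x8
Op 3 fold_right: fold axis v@4; visible region now rows[4,8) x cols[4,8) = 4x4
Op 4 cut(3, 0): punch at orig (7,4); cuts so far [(7, 4)]; region rows[4,8) x cols[4,8) = 4x4
Unfold 1 (reflect across v@4): 2 holes -> [(7, 3), (7, 4)]
Unfold 2 (reflect across h@4): 4 holes -> [(0, 3), (0, 4), (7, 3), (7, 4)]
Unfold 3 (reflect across h@8): 8 holes -> [(0, 3), (0, 4), (7, 3), (7, 4), (8, 3), (8, 4), (15, 3), (15, 4)]
Holes: [(0, 3), (0, 4), (7, 3), (7, 4), (8, 3), (8, 4), (15, 3), (15, 4)]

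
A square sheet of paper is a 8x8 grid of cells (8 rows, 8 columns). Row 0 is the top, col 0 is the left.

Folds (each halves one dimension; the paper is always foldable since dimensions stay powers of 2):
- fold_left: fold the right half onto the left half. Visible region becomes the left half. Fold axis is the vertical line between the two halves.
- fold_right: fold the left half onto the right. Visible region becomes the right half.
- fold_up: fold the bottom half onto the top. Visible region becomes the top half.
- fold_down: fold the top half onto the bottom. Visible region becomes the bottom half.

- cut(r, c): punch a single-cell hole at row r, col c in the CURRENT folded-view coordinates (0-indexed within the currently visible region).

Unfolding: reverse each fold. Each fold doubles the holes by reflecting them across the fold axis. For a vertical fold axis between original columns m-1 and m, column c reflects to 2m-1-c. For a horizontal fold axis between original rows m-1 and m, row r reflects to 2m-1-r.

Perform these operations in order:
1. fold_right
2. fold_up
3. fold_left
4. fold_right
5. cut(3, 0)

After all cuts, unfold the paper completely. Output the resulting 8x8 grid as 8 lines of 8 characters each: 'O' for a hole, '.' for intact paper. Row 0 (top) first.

Op 1 fold_right: fold axis v@4; visible region now rows[0,8) x cols[4,8) = 8x4
Op 2 fold_up: fold axis h@4; visible region now rows[0,4) x cols[4,8) = 4x4
Op 3 fold_left: fold axis v@6; visible region now rows[0,4) x cols[4,6) = 4x2
Op 4 fold_right: fold axis v@5; visible region now rows[0,4) x cols[5,6) = 4x1
Op 5 cut(3, 0): punch at orig (3,5); cuts so far [(3, 5)]; region rows[0,4) x cols[5,6) = 4x1
Unfold 1 (reflect across v@5): 2 holes -> [(3, 4), (3, 5)]
Unfold 2 (reflect across v@6): 4 holes -> [(3, 4), (3, 5), (3, 6), (3, 7)]
Unfold 3 (reflect across h@4): 8 holes -> [(3, 4), (3, 5), (3, 6), (3, 7), (4, 4), (4, 5), (4, 6), (4, 7)]
Unfold 4 (reflect across v@4): 16 holes -> [(3, 0), (3, 1), (3, 2), (3, 3), (3, 4), (3, 5), (3, 6), (3, 7), (4, 0), (4, 1), (4, 2), (4, 3), (4, 4), (4, 5), (4, 6), (4, 7)]

Answer: ........
........
........
OOOOOOOO
OOOOOOOO
........
........
........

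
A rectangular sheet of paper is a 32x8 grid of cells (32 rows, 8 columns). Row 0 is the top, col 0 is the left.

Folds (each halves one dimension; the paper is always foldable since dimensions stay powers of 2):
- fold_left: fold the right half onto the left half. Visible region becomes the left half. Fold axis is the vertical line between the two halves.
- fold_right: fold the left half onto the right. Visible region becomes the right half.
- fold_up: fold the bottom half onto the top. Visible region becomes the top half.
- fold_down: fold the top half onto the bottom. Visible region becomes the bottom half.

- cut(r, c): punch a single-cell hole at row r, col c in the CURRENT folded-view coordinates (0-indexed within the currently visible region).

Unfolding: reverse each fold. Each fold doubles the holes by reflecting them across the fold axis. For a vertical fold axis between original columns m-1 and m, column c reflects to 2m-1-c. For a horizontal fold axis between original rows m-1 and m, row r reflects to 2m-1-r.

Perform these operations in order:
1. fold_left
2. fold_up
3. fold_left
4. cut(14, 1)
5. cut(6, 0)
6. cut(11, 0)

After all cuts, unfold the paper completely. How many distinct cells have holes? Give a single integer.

Answer: 24

Derivation:
Op 1 fold_left: fold axis v@4; visible region now rows[0,32) x cols[0,4) = 32x4
Op 2 fold_up: fold axis h@16; visible region now rows[0,16) x cols[0,4) = 16x4
Op 3 fold_left: fold axis v@2; visible region now rows[0,16) x cols[0,2) = 16x2
Op 4 cut(14, 1): punch at orig (14,1); cuts so far [(14, 1)]; region rows[0,16) x cols[0,2) = 16x2
Op 5 cut(6, 0): punch at orig (6,0); cuts so far [(6, 0), (14, 1)]; region rows[0,16) x cols[0,2) = 16x2
Op 6 cut(11, 0): punch at orig (11,0); cuts so far [(6, 0), (11, 0), (14, 1)]; region rows[0,16) x cols[0,2) = 16x2
Unfold 1 (reflect across v@2): 6 holes -> [(6, 0), (6, 3), (11, 0), (11, 3), (14, 1), (14, 2)]
Unfold 2 (reflect across h@16): 12 holes -> [(6, 0), (6, 3), (11, 0), (11, 3), (14, 1), (14, 2), (17, 1), (17, 2), (20, 0), (20, 3), (25, 0), (25, 3)]
Unfold 3 (reflect across v@4): 24 holes -> [(6, 0), (6, 3), (6, 4), (6, 7), (11, 0), (11, 3), (11, 4), (11, 7), (14, 1), (14, 2), (14, 5), (14, 6), (17, 1), (17, 2), (17, 5), (17, 6), (20, 0), (20, 3), (20, 4), (20, 7), (25, 0), (25, 3), (25, 4), (25, 7)]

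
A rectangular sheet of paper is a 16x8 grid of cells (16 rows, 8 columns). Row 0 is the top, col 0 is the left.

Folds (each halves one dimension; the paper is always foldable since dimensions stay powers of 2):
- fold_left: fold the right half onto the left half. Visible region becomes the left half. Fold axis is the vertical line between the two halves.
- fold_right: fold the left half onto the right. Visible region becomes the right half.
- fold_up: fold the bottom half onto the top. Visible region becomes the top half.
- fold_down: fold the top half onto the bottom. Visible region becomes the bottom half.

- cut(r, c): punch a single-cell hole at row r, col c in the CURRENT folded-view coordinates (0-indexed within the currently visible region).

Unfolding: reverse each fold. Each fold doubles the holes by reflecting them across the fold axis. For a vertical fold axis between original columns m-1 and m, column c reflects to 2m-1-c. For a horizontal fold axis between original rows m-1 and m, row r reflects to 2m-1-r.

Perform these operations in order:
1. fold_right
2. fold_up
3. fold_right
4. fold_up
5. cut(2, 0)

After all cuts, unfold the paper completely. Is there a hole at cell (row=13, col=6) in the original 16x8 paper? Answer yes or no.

Answer: yes

Derivation:
Op 1 fold_right: fold axis v@4; visible region now rows[0,16) x cols[4,8) = 16x4
Op 2 fold_up: fold axis h@8; visible region now rows[0,8) x cols[4,8) = 8x4
Op 3 fold_right: fold axis v@6; visible region now rows[0,8) x cols[6,8) = 8x2
Op 4 fold_up: fold axis h@4; visible region now rows[0,4) x cols[6,8) = 4x2
Op 5 cut(2, 0): punch at orig (2,6); cuts so far [(2, 6)]; region rows[0,4) x cols[6,8) = 4x2
Unfold 1 (reflect across h@4): 2 holes -> [(2, 6), (5, 6)]
Unfold 2 (reflect across v@6): 4 holes -> [(2, 5), (2, 6), (5, 5), (5, 6)]
Unfold 3 (reflect across h@8): 8 holes -> [(2, 5), (2, 6), (5, 5), (5, 6), (10, 5), (10, 6), (13, 5), (13, 6)]
Unfold 4 (reflect across v@4): 16 holes -> [(2, 1), (2, 2), (2, 5), (2, 6), (5, 1), (5, 2), (5, 5), (5, 6), (10, 1), (10, 2), (10, 5), (10, 6), (13, 1), (13, 2), (13, 5), (13, 6)]
Holes: [(2, 1), (2, 2), (2, 5), (2, 6), (5, 1), (5, 2), (5, 5), (5, 6), (10, 1), (10, 2), (10, 5), (10, 6), (13, 1), (13, 2), (13, 5), (13, 6)]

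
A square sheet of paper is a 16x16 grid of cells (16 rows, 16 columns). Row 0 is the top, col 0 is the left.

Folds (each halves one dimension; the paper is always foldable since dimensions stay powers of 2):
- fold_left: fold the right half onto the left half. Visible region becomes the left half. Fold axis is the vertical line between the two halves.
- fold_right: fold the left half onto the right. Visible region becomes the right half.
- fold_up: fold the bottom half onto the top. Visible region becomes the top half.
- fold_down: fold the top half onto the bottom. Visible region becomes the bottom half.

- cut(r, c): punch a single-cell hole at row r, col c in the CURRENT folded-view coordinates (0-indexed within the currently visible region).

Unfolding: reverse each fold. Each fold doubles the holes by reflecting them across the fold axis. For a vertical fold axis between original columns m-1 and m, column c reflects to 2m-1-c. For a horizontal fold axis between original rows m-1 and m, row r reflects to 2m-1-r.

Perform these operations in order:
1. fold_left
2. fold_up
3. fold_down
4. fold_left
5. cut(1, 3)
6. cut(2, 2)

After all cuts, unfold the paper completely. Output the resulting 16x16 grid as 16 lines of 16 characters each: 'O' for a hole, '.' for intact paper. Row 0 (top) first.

Answer: ................
..O..O....O..O..
...OO......OO...
................
................
...OO......OO...
..O..O....O..O..
................
................
..O..O....O..O..
...OO......OO...
................
................
...OO......OO...
..O..O....O..O..
................

Derivation:
Op 1 fold_left: fold axis v@8; visible region now rows[0,16) x cols[0,8) = 16x8
Op 2 fold_up: fold axis h@8; visible region now rows[0,8) x cols[0,8) = 8x8
Op 3 fold_down: fold axis h@4; visible region now rows[4,8) x cols[0,8) = 4x8
Op 4 fold_left: fold axis v@4; visible region now rows[4,8) x cols[0,4) = 4x4
Op 5 cut(1, 3): punch at orig (5,3); cuts so far [(5, 3)]; region rows[4,8) x cols[0,4) = 4x4
Op 6 cut(2, 2): punch at orig (6,2); cuts so far [(5, 3), (6, 2)]; region rows[4,8) x cols[0,4) = 4x4
Unfold 1 (reflect across v@4): 4 holes -> [(5, 3), (5, 4), (6, 2), (6, 5)]
Unfold 2 (reflect across h@4): 8 holes -> [(1, 2), (1, 5), (2, 3), (2, 4), (5, 3), (5, 4), (6, 2), (6, 5)]
Unfold 3 (reflect across h@8): 16 holes -> [(1, 2), (1, 5), (2, 3), (2, 4), (5, 3), (5, 4), (6, 2), (6, 5), (9, 2), (9, 5), (10, 3), (10, 4), (13, 3), (13, 4), (14, 2), (14, 5)]
Unfold 4 (reflect across v@8): 32 holes -> [(1, 2), (1, 5), (1, 10), (1, 13), (2, 3), (2, 4), (2, 11), (2, 12), (5, 3), (5, 4), (5, 11), (5, 12), (6, 2), (6, 5), (6, 10), (6, 13), (9, 2), (9, 5), (9, 10), (9, 13), (10, 3), (10, 4), (10, 11), (10, 12), (13, 3), (13, 4), (13, 11), (13, 12), (14, 2), (14, 5), (14, 10), (14, 13)]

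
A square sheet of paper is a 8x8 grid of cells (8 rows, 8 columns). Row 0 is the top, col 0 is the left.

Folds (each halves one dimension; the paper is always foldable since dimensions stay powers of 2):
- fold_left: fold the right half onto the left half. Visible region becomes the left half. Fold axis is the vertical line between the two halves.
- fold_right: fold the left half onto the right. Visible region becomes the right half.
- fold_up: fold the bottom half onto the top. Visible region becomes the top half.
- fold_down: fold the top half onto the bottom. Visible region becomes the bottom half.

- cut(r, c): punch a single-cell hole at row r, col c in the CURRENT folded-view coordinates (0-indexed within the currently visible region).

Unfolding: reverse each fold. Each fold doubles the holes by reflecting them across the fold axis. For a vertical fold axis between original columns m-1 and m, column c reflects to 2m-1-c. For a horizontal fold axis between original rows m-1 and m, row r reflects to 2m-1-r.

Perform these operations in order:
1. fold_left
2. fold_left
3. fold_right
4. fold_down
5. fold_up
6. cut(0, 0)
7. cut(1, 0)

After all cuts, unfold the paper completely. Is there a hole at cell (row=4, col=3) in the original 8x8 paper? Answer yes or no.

Answer: yes

Derivation:
Op 1 fold_left: fold axis v@4; visible region now rows[0,8) x cols[0,4) = 8x4
Op 2 fold_left: fold axis v@2; visible region now rows[0,8) x cols[0,2) = 8x2
Op 3 fold_right: fold axis v@1; visible region now rows[0,8) x cols[1,2) = 8x1
Op 4 fold_down: fold axis h@4; visible region now rows[4,8) x cols[1,2) = 4x1
Op 5 fold_up: fold axis h@6; visible region now rows[4,6) x cols[1,2) = 2x1
Op 6 cut(0, 0): punch at orig (4,1); cuts so far [(4, 1)]; region rows[4,6) x cols[1,2) = 2x1
Op 7 cut(1, 0): punch at orig (5,1); cuts so far [(4, 1), (5, 1)]; region rows[4,6) x cols[1,2) = 2x1
Unfold 1 (reflect across h@6): 4 holes -> [(4, 1), (5, 1), (6, 1), (7, 1)]
Unfold 2 (reflect across h@4): 8 holes -> [(0, 1), (1, 1), (2, 1), (3, 1), (4, 1), (5, 1), (6, 1), (7, 1)]
Unfold 3 (reflect across v@1): 16 holes -> [(0, 0), (0, 1), (1, 0), (1, 1), (2, 0), (2, 1), (3, 0), (3, 1), (4, 0), (4, 1), (5, 0), (5, 1), (6, 0), (6, 1), (7, 0), (7, 1)]
Unfold 4 (reflect across v@2): 32 holes -> [(0, 0), (0, 1), (0, 2), (0, 3), (1, 0), (1, 1), (1, 2), (1, 3), (2, 0), (2, 1), (2, 2), (2, 3), (3, 0), (3, 1), (3, 2), (3, 3), (4, 0), (4, 1), (4, 2), (4, 3), (5, 0), (5, 1), (5, 2), (5, 3), (6, 0), (6, 1), (6, 2), (6, 3), (7, 0), (7, 1), (7, 2), (7, 3)]
Unfold 5 (reflect across v@4): 64 holes -> [(0, 0), (0, 1), (0, 2), (0, 3), (0, 4), (0, 5), (0, 6), (0, 7), (1, 0), (1, 1), (1, 2), (1, 3), (1, 4), (1, 5), (1, 6), (1, 7), (2, 0), (2, 1), (2, 2), (2, 3), (2, 4), (2, 5), (2, 6), (2, 7), (3, 0), (3, 1), (3, 2), (3, 3), (3, 4), (3, 5), (3, 6), (3, 7), (4, 0), (4, 1), (4, 2), (4, 3), (4, 4), (4, 5), (4, 6), (4, 7), (5, 0), (5, 1), (5, 2), (5, 3), (5, 4), (5, 5), (5, 6), (5, 7), (6, 0), (6, 1), (6, 2), (6, 3), (6, 4), (6, 5), (6, 6), (6, 7), (7, 0), (7, 1), (7, 2), (7, 3), (7, 4), (7, 5), (7, 6), (7, 7)]
Holes: [(0, 0), (0, 1), (0, 2), (0, 3), (0, 4), (0, 5), (0, 6), (0, 7), (1, 0), (1, 1), (1, 2), (1, 3), (1, 4), (1, 5), (1, 6), (1, 7), (2, 0), (2, 1), (2, 2), (2, 3), (2, 4), (2, 5), (2, 6), (2, 7), (3, 0), (3, 1), (3, 2), (3, 3), (3, 4), (3, 5), (3, 6), (3, 7), (4, 0), (4, 1), (4, 2), (4, 3), (4, 4), (4, 5), (4, 6), (4, 7), (5, 0), (5, 1), (5, 2), (5, 3), (5, 4), (5, 5), (5, 6), (5, 7), (6, 0), (6, 1), (6, 2), (6, 3), (6, 4), (6, 5), (6, 6), (6, 7), (7, 0), (7, 1), (7, 2), (7, 3), (7, 4), (7, 5), (7, 6), (7, 7)]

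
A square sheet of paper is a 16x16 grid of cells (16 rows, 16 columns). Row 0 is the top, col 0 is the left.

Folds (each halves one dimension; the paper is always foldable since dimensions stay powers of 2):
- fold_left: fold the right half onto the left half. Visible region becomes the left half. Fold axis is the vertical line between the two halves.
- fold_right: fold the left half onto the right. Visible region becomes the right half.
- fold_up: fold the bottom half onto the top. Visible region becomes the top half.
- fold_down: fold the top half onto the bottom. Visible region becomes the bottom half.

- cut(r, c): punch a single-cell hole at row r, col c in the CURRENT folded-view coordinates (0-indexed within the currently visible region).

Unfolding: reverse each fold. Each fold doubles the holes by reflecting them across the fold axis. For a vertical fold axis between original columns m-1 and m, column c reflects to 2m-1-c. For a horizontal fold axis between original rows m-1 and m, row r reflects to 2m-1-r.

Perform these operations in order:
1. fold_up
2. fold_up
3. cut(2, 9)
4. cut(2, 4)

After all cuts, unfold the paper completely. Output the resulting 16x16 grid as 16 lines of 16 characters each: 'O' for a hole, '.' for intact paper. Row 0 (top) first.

Answer: ................
................
....O....O......
................
................
....O....O......
................
................
................
................
....O....O......
................
................
....O....O......
................
................

Derivation:
Op 1 fold_up: fold axis h@8; visible region now rows[0,8) x cols[0,16) = 8x16
Op 2 fold_up: fold axis h@4; visible region now rows[0,4) x cols[0,16) = 4x16
Op 3 cut(2, 9): punch at orig (2,9); cuts so far [(2, 9)]; region rows[0,4) x cols[0,16) = 4x16
Op 4 cut(2, 4): punch at orig (2,4); cuts so far [(2, 4), (2, 9)]; region rows[0,4) x cols[0,16) = 4x16
Unfold 1 (reflect across h@4): 4 holes -> [(2, 4), (2, 9), (5, 4), (5, 9)]
Unfold 2 (reflect across h@8): 8 holes -> [(2, 4), (2, 9), (5, 4), (5, 9), (10, 4), (10, 9), (13, 4), (13, 9)]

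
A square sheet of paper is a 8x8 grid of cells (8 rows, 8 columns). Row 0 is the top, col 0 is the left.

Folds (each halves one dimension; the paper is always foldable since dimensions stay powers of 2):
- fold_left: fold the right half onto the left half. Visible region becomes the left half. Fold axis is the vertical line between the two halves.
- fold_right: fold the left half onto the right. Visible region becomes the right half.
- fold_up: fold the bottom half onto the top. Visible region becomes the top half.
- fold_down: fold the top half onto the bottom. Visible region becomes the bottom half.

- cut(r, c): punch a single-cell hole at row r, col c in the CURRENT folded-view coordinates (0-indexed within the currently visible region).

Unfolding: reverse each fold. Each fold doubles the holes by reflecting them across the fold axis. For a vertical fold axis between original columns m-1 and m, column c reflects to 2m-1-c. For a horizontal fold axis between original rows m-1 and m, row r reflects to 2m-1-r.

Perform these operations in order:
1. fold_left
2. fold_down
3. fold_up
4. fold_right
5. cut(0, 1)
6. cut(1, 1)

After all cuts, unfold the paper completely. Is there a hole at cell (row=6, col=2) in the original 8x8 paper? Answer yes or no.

Answer: no

Derivation:
Op 1 fold_left: fold axis v@4; visible region now rows[0,8) x cols[0,4) = 8x4
Op 2 fold_down: fold axis h@4; visible region now rows[4,8) x cols[0,4) = 4x4
Op 3 fold_up: fold axis h@6; visible region now rows[4,6) x cols[0,4) = 2x4
Op 4 fold_right: fold axis v@2; visible region now rows[4,6) x cols[2,4) = 2x2
Op 5 cut(0, 1): punch at orig (4,3); cuts so far [(4, 3)]; region rows[4,6) x cols[2,4) = 2x2
Op 6 cut(1, 1): punch at orig (5,3); cuts so far [(4, 3), (5, 3)]; region rows[4,6) x cols[2,4) = 2x2
Unfold 1 (reflect across v@2): 4 holes -> [(4, 0), (4, 3), (5, 0), (5, 3)]
Unfold 2 (reflect across h@6): 8 holes -> [(4, 0), (4, 3), (5, 0), (5, 3), (6, 0), (6, 3), (7, 0), (7, 3)]
Unfold 3 (reflect across h@4): 16 holes -> [(0, 0), (0, 3), (1, 0), (1, 3), (2, 0), (2, 3), (3, 0), (3, 3), (4, 0), (4, 3), (5, 0), (5, 3), (6, 0), (6, 3), (7, 0), (7, 3)]
Unfold 4 (reflect across v@4): 32 holes -> [(0, 0), (0, 3), (0, 4), (0, 7), (1, 0), (1, 3), (1, 4), (1, 7), (2, 0), (2, 3), (2, 4), (2, 7), (3, 0), (3, 3), (3, 4), (3, 7), (4, 0), (4, 3), (4, 4), (4, 7), (5, 0), (5, 3), (5, 4), (5, 7), (6, 0), (6, 3), (6, 4), (6, 7), (7, 0), (7, 3), (7, 4), (7, 7)]
Holes: [(0, 0), (0, 3), (0, 4), (0, 7), (1, 0), (1, 3), (1, 4), (1, 7), (2, 0), (2, 3), (2, 4), (2, 7), (3, 0), (3, 3), (3, 4), (3, 7), (4, 0), (4, 3), (4, 4), (4, 7), (5, 0), (5, 3), (5, 4), (5, 7), (6, 0), (6, 3), (6, 4), (6, 7), (7, 0), (7, 3), (7, 4), (7, 7)]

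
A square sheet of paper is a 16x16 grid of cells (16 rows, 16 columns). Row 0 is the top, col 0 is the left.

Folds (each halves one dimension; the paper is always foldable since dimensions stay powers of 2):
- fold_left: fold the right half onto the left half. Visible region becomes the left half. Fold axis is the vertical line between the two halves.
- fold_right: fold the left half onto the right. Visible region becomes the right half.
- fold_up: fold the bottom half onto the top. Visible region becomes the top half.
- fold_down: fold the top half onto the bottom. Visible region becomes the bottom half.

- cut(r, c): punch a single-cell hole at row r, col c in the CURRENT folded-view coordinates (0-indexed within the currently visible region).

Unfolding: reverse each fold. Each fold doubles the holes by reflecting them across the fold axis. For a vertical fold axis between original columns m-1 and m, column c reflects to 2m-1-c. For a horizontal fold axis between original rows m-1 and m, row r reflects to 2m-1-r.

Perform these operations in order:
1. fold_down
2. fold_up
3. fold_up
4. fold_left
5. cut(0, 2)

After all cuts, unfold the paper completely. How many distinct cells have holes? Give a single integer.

Op 1 fold_down: fold axis h@8; visible region now rows[8,16) x cols[0,16) = 8x16
Op 2 fold_up: fold axis h@12; visible region now rows[8,12) x cols[0,16) = 4x16
Op 3 fold_up: fold axis h@10; visible region now rows[8,10) x cols[0,16) = 2x16
Op 4 fold_left: fold axis v@8; visible region now rows[8,10) x cols[0,8) = 2x8
Op 5 cut(0, 2): punch at orig (8,2); cuts so far [(8, 2)]; region rows[8,10) x cols[0,8) = 2x8
Unfold 1 (reflect across v@8): 2 holes -> [(8, 2), (8, 13)]
Unfold 2 (reflect across h@10): 4 holes -> [(8, 2), (8, 13), (11, 2), (11, 13)]
Unfold 3 (reflect across h@12): 8 holes -> [(8, 2), (8, 13), (11, 2), (11, 13), (12, 2), (12, 13), (15, 2), (15, 13)]
Unfold 4 (reflect across h@8): 16 holes -> [(0, 2), (0, 13), (3, 2), (3, 13), (4, 2), (4, 13), (7, 2), (7, 13), (8, 2), (8, 13), (11, 2), (11, 13), (12, 2), (12, 13), (15, 2), (15, 13)]

Answer: 16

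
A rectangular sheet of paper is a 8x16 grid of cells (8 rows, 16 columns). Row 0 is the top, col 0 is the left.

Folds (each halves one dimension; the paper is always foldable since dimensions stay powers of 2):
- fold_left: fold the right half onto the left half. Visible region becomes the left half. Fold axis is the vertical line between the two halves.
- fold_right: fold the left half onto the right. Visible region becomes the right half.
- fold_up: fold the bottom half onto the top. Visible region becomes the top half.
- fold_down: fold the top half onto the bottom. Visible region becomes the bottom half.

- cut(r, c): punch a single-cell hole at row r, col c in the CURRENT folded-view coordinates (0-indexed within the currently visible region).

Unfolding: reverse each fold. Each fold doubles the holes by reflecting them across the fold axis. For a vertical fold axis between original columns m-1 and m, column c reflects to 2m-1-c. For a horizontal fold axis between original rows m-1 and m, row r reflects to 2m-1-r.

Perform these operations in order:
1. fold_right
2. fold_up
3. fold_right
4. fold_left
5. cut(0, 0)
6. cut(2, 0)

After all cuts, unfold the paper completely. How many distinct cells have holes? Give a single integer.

Op 1 fold_right: fold axis v@8; visible region now rows[0,8) x cols[8,16) = 8x8
Op 2 fold_up: fold axis h@4; visible region now rows[0,4) x cols[8,16) = 4x8
Op 3 fold_right: fold axis v@12; visible region now rows[0,4) x cols[12,16) = 4x4
Op 4 fold_left: fold axis v@14; visible region now rows[0,4) x cols[12,14) = 4x2
Op 5 cut(0, 0): punch at orig (0,12); cuts so far [(0, 12)]; region rows[0,4) x cols[12,14) = 4x2
Op 6 cut(2, 0): punch at orig (2,12); cuts so far [(0, 12), (2, 12)]; region rows[0,4) x cols[12,14) = 4x2
Unfold 1 (reflect across v@14): 4 holes -> [(0, 12), (0, 15), (2, 12), (2, 15)]
Unfold 2 (reflect across v@12): 8 holes -> [(0, 8), (0, 11), (0, 12), (0, 15), (2, 8), (2, 11), (2, 12), (2, 15)]
Unfold 3 (reflect across h@4): 16 holes -> [(0, 8), (0, 11), (0, 12), (0, 15), (2, 8), (2, 11), (2, 12), (2, 15), (5, 8), (5, 11), (5, 12), (5, 15), (7, 8), (7, 11), (7, 12), (7, 15)]
Unfold 4 (reflect across v@8): 32 holes -> [(0, 0), (0, 3), (0, 4), (0, 7), (0, 8), (0, 11), (0, 12), (0, 15), (2, 0), (2, 3), (2, 4), (2, 7), (2, 8), (2, 11), (2, 12), (2, 15), (5, 0), (5, 3), (5, 4), (5, 7), (5, 8), (5, 11), (5, 12), (5, 15), (7, 0), (7, 3), (7, 4), (7, 7), (7, 8), (7, 11), (7, 12), (7, 15)]

Answer: 32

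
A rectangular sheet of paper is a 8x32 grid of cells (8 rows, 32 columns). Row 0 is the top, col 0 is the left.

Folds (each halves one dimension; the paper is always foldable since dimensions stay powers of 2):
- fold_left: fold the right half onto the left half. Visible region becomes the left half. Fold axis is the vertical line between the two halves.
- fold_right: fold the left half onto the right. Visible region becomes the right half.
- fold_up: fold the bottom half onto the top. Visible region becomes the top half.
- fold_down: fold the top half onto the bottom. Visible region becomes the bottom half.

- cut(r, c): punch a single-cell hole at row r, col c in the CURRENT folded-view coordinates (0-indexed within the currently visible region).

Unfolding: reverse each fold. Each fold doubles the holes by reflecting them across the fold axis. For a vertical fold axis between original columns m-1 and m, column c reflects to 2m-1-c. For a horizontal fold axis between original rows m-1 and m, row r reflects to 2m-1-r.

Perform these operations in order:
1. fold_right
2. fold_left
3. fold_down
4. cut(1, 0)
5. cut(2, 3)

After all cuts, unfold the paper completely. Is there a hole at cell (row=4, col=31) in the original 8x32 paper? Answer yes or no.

Op 1 fold_right: fold axis v@16; visible region now rows[0,8) x cols[16,32) = 8x16
Op 2 fold_left: fold axis v@24; visible region now rows[0,8) x cols[16,24) = 8x8
Op 3 fold_down: fold axis h@4; visible region now rows[4,8) x cols[16,24) = 4x8
Op 4 cut(1, 0): punch at orig (5,16); cuts so far [(5, 16)]; region rows[4,8) x cols[16,24) = 4x8
Op 5 cut(2, 3): punch at orig (6,19); cuts so far [(5, 16), (6, 19)]; region rows[4,8) x cols[16,24) = 4x8
Unfold 1 (reflect across h@4): 4 holes -> [(1, 19), (2, 16), (5, 16), (6, 19)]
Unfold 2 (reflect across v@24): 8 holes -> [(1, 19), (1, 28), (2, 16), (2, 31), (5, 16), (5, 31), (6, 19), (6, 28)]
Unfold 3 (reflect across v@16): 16 holes -> [(1, 3), (1, 12), (1, 19), (1, 28), (2, 0), (2, 15), (2, 16), (2, 31), (5, 0), (5, 15), (5, 16), (5, 31), (6, 3), (6, 12), (6, 19), (6, 28)]
Holes: [(1, 3), (1, 12), (1, 19), (1, 28), (2, 0), (2, 15), (2, 16), (2, 31), (5, 0), (5, 15), (5, 16), (5, 31), (6, 3), (6, 12), (6, 19), (6, 28)]

Answer: no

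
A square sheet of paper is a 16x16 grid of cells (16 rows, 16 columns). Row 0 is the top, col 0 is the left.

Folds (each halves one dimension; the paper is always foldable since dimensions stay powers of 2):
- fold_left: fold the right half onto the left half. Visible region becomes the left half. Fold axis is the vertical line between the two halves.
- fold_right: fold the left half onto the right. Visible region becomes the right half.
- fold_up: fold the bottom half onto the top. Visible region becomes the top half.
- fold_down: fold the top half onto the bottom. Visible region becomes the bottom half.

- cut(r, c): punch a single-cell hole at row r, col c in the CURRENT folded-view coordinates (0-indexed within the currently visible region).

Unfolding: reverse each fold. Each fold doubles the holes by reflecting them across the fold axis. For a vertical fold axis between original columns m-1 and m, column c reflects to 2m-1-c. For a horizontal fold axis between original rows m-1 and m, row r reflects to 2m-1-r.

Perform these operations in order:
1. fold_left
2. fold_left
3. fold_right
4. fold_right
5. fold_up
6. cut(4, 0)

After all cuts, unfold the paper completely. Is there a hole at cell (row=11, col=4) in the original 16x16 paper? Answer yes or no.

Op 1 fold_left: fold axis v@8; visible region now rows[0,16) x cols[0,8) = 16x8
Op 2 fold_left: fold axis v@4; visible region now rows[0,16) x cols[0,4) = 16x4
Op 3 fold_right: fold axis v@2; visible region now rows[0,16) x cols[2,4) = 16x2
Op 4 fold_right: fold axis v@3; visible region now rows[0,16) x cols[3,4) = 16x1
Op 5 fold_up: fold axis h@8; visible region now rows[0,8) x cols[3,4) = 8x1
Op 6 cut(4, 0): punch at orig (4,3); cuts so far [(4, 3)]; region rows[0,8) x cols[3,4) = 8x1
Unfold 1 (reflect across h@8): 2 holes -> [(4, 3), (11, 3)]
Unfold 2 (reflect across v@3): 4 holes -> [(4, 2), (4, 3), (11, 2), (11, 3)]
Unfold 3 (reflect across v@2): 8 holes -> [(4, 0), (4, 1), (4, 2), (4, 3), (11, 0), (11, 1), (11, 2), (11, 3)]
Unfold 4 (reflect across v@4): 16 holes -> [(4, 0), (4, 1), (4, 2), (4, 3), (4, 4), (4, 5), (4, 6), (4, 7), (11, 0), (11, 1), (11, 2), (11, 3), (11, 4), (11, 5), (11, 6), (11, 7)]
Unfold 5 (reflect across v@8): 32 holes -> [(4, 0), (4, 1), (4, 2), (4, 3), (4, 4), (4, 5), (4, 6), (4, 7), (4, 8), (4, 9), (4, 10), (4, 11), (4, 12), (4, 13), (4, 14), (4, 15), (11, 0), (11, 1), (11, 2), (11, 3), (11, 4), (11, 5), (11, 6), (11, 7), (11, 8), (11, 9), (11, 10), (11, 11), (11, 12), (11, 13), (11, 14), (11, 15)]
Holes: [(4, 0), (4, 1), (4, 2), (4, 3), (4, 4), (4, 5), (4, 6), (4, 7), (4, 8), (4, 9), (4, 10), (4, 11), (4, 12), (4, 13), (4, 14), (4, 15), (11, 0), (11, 1), (11, 2), (11, 3), (11, 4), (11, 5), (11, 6), (11, 7), (11, 8), (11, 9), (11, 10), (11, 11), (11, 12), (11, 13), (11, 14), (11, 15)]

Answer: yes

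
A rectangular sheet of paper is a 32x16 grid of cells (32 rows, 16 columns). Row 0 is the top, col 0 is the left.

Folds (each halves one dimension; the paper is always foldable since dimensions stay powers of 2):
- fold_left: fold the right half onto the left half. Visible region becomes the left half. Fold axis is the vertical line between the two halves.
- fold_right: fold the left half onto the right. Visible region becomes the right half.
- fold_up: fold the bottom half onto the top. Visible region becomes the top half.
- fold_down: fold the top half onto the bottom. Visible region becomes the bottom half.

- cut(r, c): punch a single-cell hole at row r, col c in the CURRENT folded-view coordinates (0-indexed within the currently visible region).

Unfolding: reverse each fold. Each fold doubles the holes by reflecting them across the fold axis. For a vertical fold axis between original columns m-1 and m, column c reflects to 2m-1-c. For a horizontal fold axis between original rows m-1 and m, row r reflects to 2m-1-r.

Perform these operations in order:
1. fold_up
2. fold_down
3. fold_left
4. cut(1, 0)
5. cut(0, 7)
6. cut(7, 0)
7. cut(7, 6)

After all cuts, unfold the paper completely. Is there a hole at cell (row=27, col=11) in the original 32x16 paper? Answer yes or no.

Op 1 fold_up: fold axis h@16; visible region now rows[0,16) x cols[0,16) = 16x16
Op 2 fold_down: fold axis h@8; visible region now rows[8,16) x cols[0,16) = 8x16
Op 3 fold_left: fold axis v@8; visible region now rows[8,16) x cols[0,8) = 8x8
Op 4 cut(1, 0): punch at orig (9,0); cuts so far [(9, 0)]; region rows[8,16) x cols[0,8) = 8x8
Op 5 cut(0, 7): punch at orig (8,7); cuts so far [(8, 7), (9, 0)]; region rows[8,16) x cols[0,8) = 8x8
Op 6 cut(7, 0): punch at orig (15,0); cuts so far [(8, 7), (9, 0), (15, 0)]; region rows[8,16) x cols[0,8) = 8x8
Op 7 cut(7, 6): punch at orig (15,6); cuts so far [(8, 7), (9, 0), (15, 0), (15, 6)]; region rows[8,16) x cols[0,8) = 8x8
Unfold 1 (reflect across v@8): 8 holes -> [(8, 7), (8, 8), (9, 0), (9, 15), (15, 0), (15, 6), (15, 9), (15, 15)]
Unfold 2 (reflect across h@8): 16 holes -> [(0, 0), (0, 6), (0, 9), (0, 15), (6, 0), (6, 15), (7, 7), (7, 8), (8, 7), (8, 8), (9, 0), (9, 15), (15, 0), (15, 6), (15, 9), (15, 15)]
Unfold 3 (reflect across h@16): 32 holes -> [(0, 0), (0, 6), (0, 9), (0, 15), (6, 0), (6, 15), (7, 7), (7, 8), (8, 7), (8, 8), (9, 0), (9, 15), (15, 0), (15, 6), (15, 9), (15, 15), (16, 0), (16, 6), (16, 9), (16, 15), (22, 0), (22, 15), (23, 7), (23, 8), (24, 7), (24, 8), (25, 0), (25, 15), (31, 0), (31, 6), (31, 9), (31, 15)]
Holes: [(0, 0), (0, 6), (0, 9), (0, 15), (6, 0), (6, 15), (7, 7), (7, 8), (8, 7), (8, 8), (9, 0), (9, 15), (15, 0), (15, 6), (15, 9), (15, 15), (16, 0), (16, 6), (16, 9), (16, 15), (22, 0), (22, 15), (23, 7), (23, 8), (24, 7), (24, 8), (25, 0), (25, 15), (31, 0), (31, 6), (31, 9), (31, 15)]

Answer: no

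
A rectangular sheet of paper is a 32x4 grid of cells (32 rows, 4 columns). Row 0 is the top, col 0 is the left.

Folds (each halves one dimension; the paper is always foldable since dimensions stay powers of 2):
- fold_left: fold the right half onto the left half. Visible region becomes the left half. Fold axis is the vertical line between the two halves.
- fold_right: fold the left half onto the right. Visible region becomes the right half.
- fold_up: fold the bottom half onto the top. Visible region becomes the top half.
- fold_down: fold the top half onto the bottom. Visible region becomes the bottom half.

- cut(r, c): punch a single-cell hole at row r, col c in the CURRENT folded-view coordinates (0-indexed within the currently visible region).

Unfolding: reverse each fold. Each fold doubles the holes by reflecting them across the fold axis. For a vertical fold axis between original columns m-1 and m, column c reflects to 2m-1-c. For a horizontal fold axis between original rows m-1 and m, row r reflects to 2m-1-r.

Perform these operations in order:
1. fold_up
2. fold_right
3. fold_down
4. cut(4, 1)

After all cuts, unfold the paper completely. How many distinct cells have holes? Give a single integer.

Op 1 fold_up: fold axis h@16; visible region now rows[0,16) x cols[0,4) = 16x4
Op 2 fold_right: fold axis v@2; visible region now rows[0,16) x cols[2,4) = 16x2
Op 3 fold_down: fold axis h@8; visible region now rows[8,16) x cols[2,4) = 8x2
Op 4 cut(4, 1): punch at orig (12,3); cuts so far [(12, 3)]; region rows[8,16) x cols[2,4) = 8x2
Unfold 1 (reflect across h@8): 2 holes -> [(3, 3), (12, 3)]
Unfold 2 (reflect across v@2): 4 holes -> [(3, 0), (3, 3), (12, 0), (12, 3)]
Unfold 3 (reflect across h@16): 8 holes -> [(3, 0), (3, 3), (12, 0), (12, 3), (19, 0), (19, 3), (28, 0), (28, 3)]

Answer: 8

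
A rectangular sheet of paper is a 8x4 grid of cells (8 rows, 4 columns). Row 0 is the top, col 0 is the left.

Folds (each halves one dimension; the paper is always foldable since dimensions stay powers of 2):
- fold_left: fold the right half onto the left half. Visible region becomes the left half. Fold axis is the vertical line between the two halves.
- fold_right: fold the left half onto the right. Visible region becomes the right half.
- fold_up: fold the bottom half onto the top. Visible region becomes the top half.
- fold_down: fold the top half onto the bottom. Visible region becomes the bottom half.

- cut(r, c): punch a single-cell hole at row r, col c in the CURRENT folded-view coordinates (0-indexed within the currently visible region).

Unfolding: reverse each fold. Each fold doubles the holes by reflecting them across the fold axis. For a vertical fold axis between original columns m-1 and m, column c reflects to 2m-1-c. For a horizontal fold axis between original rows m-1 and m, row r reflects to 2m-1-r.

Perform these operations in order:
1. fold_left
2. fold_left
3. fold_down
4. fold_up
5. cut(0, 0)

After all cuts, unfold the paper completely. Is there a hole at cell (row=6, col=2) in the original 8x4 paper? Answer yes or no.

Op 1 fold_left: fold axis v@2; visible region now rows[0,8) x cols[0,2) = 8x2
Op 2 fold_left: fold axis v@1; visible region now rows[0,8) x cols[0,1) = 8x1
Op 3 fold_down: fold axis h@4; visible region now rows[4,8) x cols[0,1) = 4x1
Op 4 fold_up: fold axis h@6; visible region now rows[4,6) x cols[0,1) = 2x1
Op 5 cut(0, 0): punch at orig (4,0); cuts so far [(4, 0)]; region rows[4,6) x cols[0,1) = 2x1
Unfold 1 (reflect across h@6): 2 holes -> [(4, 0), (7, 0)]
Unfold 2 (reflect across h@4): 4 holes -> [(0, 0), (3, 0), (4, 0), (7, 0)]
Unfold 3 (reflect across v@1): 8 holes -> [(0, 0), (0, 1), (3, 0), (3, 1), (4, 0), (4, 1), (7, 0), (7, 1)]
Unfold 4 (reflect across v@2): 16 holes -> [(0, 0), (0, 1), (0, 2), (0, 3), (3, 0), (3, 1), (3, 2), (3, 3), (4, 0), (4, 1), (4, 2), (4, 3), (7, 0), (7, 1), (7, 2), (7, 3)]
Holes: [(0, 0), (0, 1), (0, 2), (0, 3), (3, 0), (3, 1), (3, 2), (3, 3), (4, 0), (4, 1), (4, 2), (4, 3), (7, 0), (7, 1), (7, 2), (7, 3)]

Answer: no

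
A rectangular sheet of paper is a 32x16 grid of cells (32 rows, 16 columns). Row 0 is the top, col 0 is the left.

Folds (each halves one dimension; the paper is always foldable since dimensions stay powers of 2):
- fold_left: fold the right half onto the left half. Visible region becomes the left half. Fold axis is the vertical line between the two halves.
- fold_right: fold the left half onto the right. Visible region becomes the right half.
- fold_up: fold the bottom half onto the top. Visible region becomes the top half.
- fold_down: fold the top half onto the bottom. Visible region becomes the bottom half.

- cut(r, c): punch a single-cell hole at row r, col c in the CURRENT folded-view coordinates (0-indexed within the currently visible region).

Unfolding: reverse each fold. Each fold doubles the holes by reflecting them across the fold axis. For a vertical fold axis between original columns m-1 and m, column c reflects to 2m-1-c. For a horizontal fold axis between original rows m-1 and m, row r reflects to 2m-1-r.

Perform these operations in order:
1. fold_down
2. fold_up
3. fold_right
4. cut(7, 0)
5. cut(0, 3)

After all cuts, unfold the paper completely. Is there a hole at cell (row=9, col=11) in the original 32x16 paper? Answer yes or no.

Answer: no

Derivation:
Op 1 fold_down: fold axis h@16; visible region now rows[16,32) x cols[0,16) = 16x16
Op 2 fold_up: fold axis h@24; visible region now rows[16,24) x cols[0,16) = 8x16
Op 3 fold_right: fold axis v@8; visible region now rows[16,24) x cols[8,16) = 8x8
Op 4 cut(7, 0): punch at orig (23,8); cuts so far [(23, 8)]; region rows[16,24) x cols[8,16) = 8x8
Op 5 cut(0, 3): punch at orig (16,11); cuts so far [(16, 11), (23, 8)]; region rows[16,24) x cols[8,16) = 8x8
Unfold 1 (reflect across v@8): 4 holes -> [(16, 4), (16, 11), (23, 7), (23, 8)]
Unfold 2 (reflect across h@24): 8 holes -> [(16, 4), (16, 11), (23, 7), (23, 8), (24, 7), (24, 8), (31, 4), (31, 11)]
Unfold 3 (reflect across h@16): 16 holes -> [(0, 4), (0, 11), (7, 7), (7, 8), (8, 7), (8, 8), (15, 4), (15, 11), (16, 4), (16, 11), (23, 7), (23, 8), (24, 7), (24, 8), (31, 4), (31, 11)]
Holes: [(0, 4), (0, 11), (7, 7), (7, 8), (8, 7), (8, 8), (15, 4), (15, 11), (16, 4), (16, 11), (23, 7), (23, 8), (24, 7), (24, 8), (31, 4), (31, 11)]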